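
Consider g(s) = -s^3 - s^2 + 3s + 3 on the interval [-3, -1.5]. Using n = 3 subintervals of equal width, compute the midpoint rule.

5.3046875

Δs = (-1.5 − (-3))/3 = 0.5.
Midpoints: -2.75, -2.25, -1.75.
g(-2.75) = 7.984375, g(-2.25) = 2.578125, g(-1.75) = 0.046875.
Sum = Δs · [g(-2.75) + g(-2.25) + g(-1.75)].
Sum = 5.3046875.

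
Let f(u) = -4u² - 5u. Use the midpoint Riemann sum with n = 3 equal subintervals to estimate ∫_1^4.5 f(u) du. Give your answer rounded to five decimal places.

-166.70370

Δu = (4.5 − 1)/3 = 7/6.
Midpoints: 19/12, 2.75, 47/12.
f(19/12) = -323/18, f(2.75) = -44, f(47/12) = -1457/18.
Sum = Δu · [f(19/12) + f(2.75) + f(47/12)].
Sum ≈ -166.70370.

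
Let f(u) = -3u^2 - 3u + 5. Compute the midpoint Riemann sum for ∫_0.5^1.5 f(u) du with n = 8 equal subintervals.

Δu = (1.5 − 0.5)/8 = 0.125.
Midpoints: 0.5625, 0.6875, 0.8125, 0.9375, 1.0625, 1.1875, 1.3125, 1.4375.
f(0.5625) = 2.36328125, f(0.6875) = 1.51953125, f(0.8125) = 0.58203125, f(0.9375) = -0.44921875, f(1.0625) = -1.57421875, f(1.1875) = -2.79296875, f(1.3125) = -4.10546875, f(1.4375) = -5.51171875.
Sum = Δu · [f(0.5625) + f(0.6875) + f(0.8125) + ...].
Sum = -1.24609375.

-1.24609375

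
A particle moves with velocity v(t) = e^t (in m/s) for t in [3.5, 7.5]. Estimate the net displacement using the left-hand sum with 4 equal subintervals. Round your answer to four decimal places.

1032.9661

Δt = (7.5 − 3.5)/4 = 1.
Left endpoints: 3.5, 4.5, 5.5, 6.5.
v(3.5) ≈ 33.1155, v(4.5) ≈ 90.0171, v(5.5) ≈ 244.6919, v(6.5) ≈ 665.1416.
Sum = Δt · [v(3.5) + v(4.5) + v(5.5) + v(6.5)].
Sum ≈ 1032.9661.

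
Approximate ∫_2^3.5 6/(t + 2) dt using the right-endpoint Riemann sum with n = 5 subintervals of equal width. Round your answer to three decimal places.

1.851

Δt = (3.5 − 2)/5 = 0.3.
Right endpoints: 2.3, 2.6, 2.9, 3.2, 3.5.
f(2.3) = 60/43, f(2.6) = 30/23, f(2.9) = 60/49, f(3.2) = 15/13, f(3.5) = 12/11.
Sum = Δt · [f(2.3) + f(2.6) + f(2.9) + f(3.2) + f(3.5)].
Sum ≈ 1.851.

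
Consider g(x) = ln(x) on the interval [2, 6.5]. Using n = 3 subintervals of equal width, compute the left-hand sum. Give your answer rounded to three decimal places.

5.333

Δx = (6.5 − 2)/3 = 1.5.
Left endpoints: 2, 3.5, 5.
g(2) ≈ 0.693, g(3.5) ≈ 1.253, g(5) ≈ 1.609.
Sum = Δx · [g(2) + g(3.5) + g(5)].
Sum ≈ 5.333.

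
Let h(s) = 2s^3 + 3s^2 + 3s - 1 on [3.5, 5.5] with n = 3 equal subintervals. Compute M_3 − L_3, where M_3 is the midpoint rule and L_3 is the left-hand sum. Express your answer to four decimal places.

95.6667

M_3 ≈ 528.777778.
L_3 ≈ 433.111111.
M_3 − L_3 ≈ 95.6667.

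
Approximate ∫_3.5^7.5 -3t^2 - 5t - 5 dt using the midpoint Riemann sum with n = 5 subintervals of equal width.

-508.36

Δt = (7.5 − 3.5)/5 = 0.8.
Midpoints: 3.9, 4.7, 5.5, 6.3, 7.1.
f(3.9) = -70.13, f(4.7) = -94.77, f(5.5) = -123.25, f(6.3) = -155.57, f(7.1) = -191.73.
Sum = Δt · [f(3.9) + f(4.7) + f(5.5) + f(6.3) + f(7.1)].
Sum = -508.36.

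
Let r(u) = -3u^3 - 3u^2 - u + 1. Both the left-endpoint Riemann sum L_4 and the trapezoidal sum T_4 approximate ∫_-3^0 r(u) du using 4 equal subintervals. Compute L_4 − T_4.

21.375

L_4 = 65.578125.
T_4 = 44.203125.
L_4 − T_4 = 21.375.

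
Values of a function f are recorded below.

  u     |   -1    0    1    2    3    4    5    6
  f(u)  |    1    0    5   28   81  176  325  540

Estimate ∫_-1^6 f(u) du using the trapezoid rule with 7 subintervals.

885.5

Δu = 1.
T_7 = (1/2)·[1 + 2·0 + 2·5 + 2·28 + 2·81 + 2·176 + 2·325 + 540] = 885.5.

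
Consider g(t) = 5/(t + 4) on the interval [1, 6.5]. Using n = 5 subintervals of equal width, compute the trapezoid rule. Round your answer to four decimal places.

Δt = (6.5 − 1)/5 = 1.1.
g(1) = 1, g(2.1) = 50/61, g(3.2) = 25/36, g(4.3) = 50/83, g(5.4) = 25/47, g(6.5) = 10/21.
T_5 = (Δt/2)·[g(t_0) + 2g(t_1) + ... + 2g(t_{4}) + g(t_5)].
Sum ≈ 3.7252.

3.7252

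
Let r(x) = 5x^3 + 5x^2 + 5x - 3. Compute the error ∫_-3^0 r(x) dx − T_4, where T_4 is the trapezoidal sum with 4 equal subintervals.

Exact integral: ∫_-3^0 r(x) dx = -87.75.
T_4 = -92.671875.
Error = -87.75 − (-92.671875) = 4.921875.

4.921875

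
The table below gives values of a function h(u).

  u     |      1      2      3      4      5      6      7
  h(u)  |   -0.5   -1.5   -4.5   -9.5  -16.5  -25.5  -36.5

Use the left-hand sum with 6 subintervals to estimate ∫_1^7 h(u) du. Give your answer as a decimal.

Δu = 1.
Sum = 1·[(-0.5) + (-1.5) + (-4.5) + (-9.5) + (-16.5) + (-25.5)] = -58.

-58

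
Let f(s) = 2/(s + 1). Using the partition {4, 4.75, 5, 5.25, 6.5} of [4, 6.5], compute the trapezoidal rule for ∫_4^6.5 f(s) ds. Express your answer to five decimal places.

0.81391

Subinterval widths: 0.75, 0.25, 0.25, 1.25.
f(4) = 0.4, f(4.75) = 8/23, f(5) = 1/3, f(5.25) = 0.32, f(6.5) = 4/15.
On each subinterval the trapezoid contributes (Δs_i/2)·[f(s_{i-1}) + f(s_i)].
Sum ≈ 0.81391.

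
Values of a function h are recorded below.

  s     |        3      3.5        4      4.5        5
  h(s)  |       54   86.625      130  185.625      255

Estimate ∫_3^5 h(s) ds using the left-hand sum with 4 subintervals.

228.125

Δs = 0.5.
Sum = 0.5·[54 + 86.625 + 130 + 185.625] = 228.125.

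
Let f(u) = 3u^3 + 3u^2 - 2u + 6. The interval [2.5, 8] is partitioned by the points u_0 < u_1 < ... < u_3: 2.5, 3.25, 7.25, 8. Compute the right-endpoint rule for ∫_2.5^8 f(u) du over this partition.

Subinterval widths: 0.75, 4, 0.75.
Right endpoints: 3.25, 7.25, 8.
f(3.25) = 134.171875, f(7.25) = 1292.421875, f(8) = 1718.
Sum = Σ Δu_i · f(u_i).
Sum = 6558.81640625.

6558.81640625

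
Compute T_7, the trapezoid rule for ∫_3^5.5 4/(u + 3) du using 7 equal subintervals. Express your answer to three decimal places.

Δu = (5.5 − 3)/7 = 5/14.
f(3) = 2/3, f(47/14) = 56/89, f(26/7) = 28/47, f(57/14) = 56/99, f(31/7) = 7/13, f(67/14) = 56/109, f(36/7) = 28/57, f(5.5) = 8/17.
T_7 = (Δu/2)·[f(u_0) + 2f(u_1) + ... + 2f(u_{6}) + f(u_7)].
Sum ≈ 1.394.

1.394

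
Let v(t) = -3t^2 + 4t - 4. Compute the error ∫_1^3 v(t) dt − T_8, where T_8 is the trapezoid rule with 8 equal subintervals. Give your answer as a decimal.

0.0625

Exact integral: ∫_1^3 v(t) dt = -18.
T_8 = -18.0625.
Error = -18 − (-18.0625) = 0.0625.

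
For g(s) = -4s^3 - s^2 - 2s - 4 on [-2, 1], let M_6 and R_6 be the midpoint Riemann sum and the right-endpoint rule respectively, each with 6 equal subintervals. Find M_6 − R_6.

8.8125

M_6 = 2.6875.
R_6 = -6.125.
M_6 − R_6 = 8.8125.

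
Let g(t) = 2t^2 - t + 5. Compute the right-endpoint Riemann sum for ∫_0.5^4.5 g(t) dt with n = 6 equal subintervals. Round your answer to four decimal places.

83.2593

Δt = (4.5 − 0.5)/6 = 2/3.
Right endpoints: 7/6, 11/6, 2.5, 19/6, 23/6, 4.5.
g(7/6) = 59/9, g(11/6) = 89/9, g(2.5) = 15, g(19/6) = 197/9, g(23/6) = 275/9, g(4.5) = 41.
Sum = Δt · [g(7/6) + g(11/6) + g(2.5) + ...].
Sum ≈ 83.2593.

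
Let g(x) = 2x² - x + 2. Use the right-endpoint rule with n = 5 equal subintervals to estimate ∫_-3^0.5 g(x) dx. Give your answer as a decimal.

22.68

Δx = (0.5 − (-3))/5 = 0.7.
Right endpoints: -2.3, -1.6, -0.9, -0.2, 0.5.
g(-2.3) = 14.88, g(-1.6) = 8.72, g(-0.9) = 4.52, g(-0.2) = 2.28, g(0.5) = 2.
Sum = Δx · [g(-2.3) + g(-1.6) + g(-0.9) + g(-0.2) + g(0.5)].
Sum = 22.68.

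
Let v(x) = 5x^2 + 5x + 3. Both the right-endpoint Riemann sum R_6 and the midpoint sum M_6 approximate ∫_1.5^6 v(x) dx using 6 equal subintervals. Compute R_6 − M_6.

R_6 = 526.078125.
M_6 = 451.1953125.
R_6 − M_6 = 74.8828125.

74.8828125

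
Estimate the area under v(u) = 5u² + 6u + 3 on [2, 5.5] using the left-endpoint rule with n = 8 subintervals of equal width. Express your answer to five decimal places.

320.46191

Δu = (5.5 − 2)/8 = 0.4375.
Left endpoints: 2, 2.4375, 2.875, 3.3125, 3.75, 4.1875, 4.625, 5.0625.
v(2) = 35, v(2.4375) = 47.33203125, v(2.875) = 61.578125, v(3.3125) = 77.73828125, v(3.75) = 95.8125, v(4.1875) = 115.80078125, v(4.625) = 137.703125, v(5.0625) = 161.51953125.
Sum = Δu · [v(2) + v(2.4375) + v(2.875) + ...].
Sum ≈ 320.46191.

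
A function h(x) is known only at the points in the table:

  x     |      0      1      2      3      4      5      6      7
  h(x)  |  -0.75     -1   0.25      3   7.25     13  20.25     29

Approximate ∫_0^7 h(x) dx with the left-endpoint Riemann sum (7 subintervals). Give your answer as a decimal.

Δx = 1.
Sum = 1·[(-0.75) + (-1) + 0.25 + 3 + 7.25 + 13 + 20.25] = 42.

42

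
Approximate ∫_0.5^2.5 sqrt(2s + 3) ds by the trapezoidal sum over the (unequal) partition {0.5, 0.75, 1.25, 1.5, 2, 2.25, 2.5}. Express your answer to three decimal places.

4.874

Subinterval widths: 0.25, 0.5, 0.25, 0.5, 0.25, 0.25.
f(0.5) ≈ 2.000, f(0.75) ≈ 2.121, f(1.25) ≈ 2.345, f(1.5) ≈ 2.449, f(2) ≈ 2.646, f(2.25) ≈ 2.739, f(2.5) ≈ 2.828.
On each subinterval the trapezoid contributes (Δs_i/2)·[f(s_{i-1}) + f(s_i)].
Sum ≈ 4.874.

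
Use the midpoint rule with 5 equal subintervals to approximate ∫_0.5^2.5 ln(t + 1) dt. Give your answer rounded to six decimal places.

Δt = (2.5 − 0.5)/5 = 0.4.
Midpoints: 0.7, 1.1, 1.5, 1.9, 2.3.
f(0.7) ≈ 0.530628, f(1.1) ≈ 0.741937, f(1.5) ≈ 0.916291, f(1.9) ≈ 1.064711, f(2.3) ≈ 1.193922.
Sum = Δt · [f(0.7) + f(1.1) + f(1.5) + f(1.9) + f(2.3)].
Sum ≈ 1.778996.

1.778996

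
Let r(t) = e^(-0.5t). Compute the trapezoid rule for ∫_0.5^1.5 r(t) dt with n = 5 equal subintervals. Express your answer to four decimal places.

0.6134

Δt = (1.5 − 0.5)/5 = 0.2.
r(0.5) ≈ 0.7788, r(0.7) ≈ 0.7047, r(0.9) ≈ 0.6376, r(1.1) ≈ 0.5769, r(1.3) ≈ 0.5220, r(1.5) ≈ 0.4724.
T_5 = (Δt/2)·[r(t_0) + 2r(t_1) + ... + 2r(t_{4}) + r(t_5)].
Sum ≈ 0.6134.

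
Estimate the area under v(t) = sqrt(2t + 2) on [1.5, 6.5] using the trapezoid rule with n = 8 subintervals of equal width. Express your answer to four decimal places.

15.6320

Δt = (6.5 − 1.5)/8 = 0.625.
v(1.5) ≈ 2.2361, v(2.125) ≈ 2.5000, v(2.75) ≈ 2.7386, v(3.375) ≈ 2.9580, v(4) ≈ 3.1623, v(4.625) ≈ 3.3541, v(5.25) ≈ 3.5355, v(5.875) ≈ 3.7081, v(6.5) ≈ 3.8730.
T_8 = (Δt/2)·[v(t_0) + 2v(t_1) + ... + 2v(t_{7}) + v(t_8)].
Sum ≈ 15.6320.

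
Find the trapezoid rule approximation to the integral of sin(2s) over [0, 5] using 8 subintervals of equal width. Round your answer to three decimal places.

Δs = (5 − 0)/8 = 0.625.
f(0) ≈ 0.000, f(0.625) ≈ 0.949, f(1.25) ≈ 0.598, f(1.875) ≈ -0.572, f(2.5) ≈ -0.959, f(3.125) ≈ -0.033, f(3.75) ≈ 0.938, f(4.375) ≈ 0.625, f(5) ≈ -0.544.
T_8 = (Δs/2)·[f(s_0) + 2f(s_1) + ... + 2f(s_{7}) + f(s_8)].
Sum ≈ 0.797.

0.797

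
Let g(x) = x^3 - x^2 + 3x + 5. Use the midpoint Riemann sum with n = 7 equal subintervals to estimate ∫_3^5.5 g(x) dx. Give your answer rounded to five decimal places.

Δx = (5.5 − 3)/7 = 5/14.
Midpoints: 89/28, 99/28, 109/28, 4.25, 129/28, 139/28, 149/28.
g(89/28) = 802269/21952, g(99/28) = 1038479/21952, g(109/28) = 1328489/21952, g(4.25) = 76.453125, g(129/28) = 2093909/21952, g(139/28) = 2581319/21952, g(149/28) = 3146529/21952.
Sum = Δx · [g(89/28) + g(99/28) + g(109/28) + ...].
Sum ≈ 206.12006.

206.12006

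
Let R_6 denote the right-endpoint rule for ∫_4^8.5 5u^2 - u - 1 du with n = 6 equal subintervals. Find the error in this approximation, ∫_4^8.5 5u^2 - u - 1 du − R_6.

-105.890625

Exact integral: ∫_4^8.5 f(u) du = 884.25.
R_6 = 990.140625.
Error = 884.25 − 990.140625 = -105.890625.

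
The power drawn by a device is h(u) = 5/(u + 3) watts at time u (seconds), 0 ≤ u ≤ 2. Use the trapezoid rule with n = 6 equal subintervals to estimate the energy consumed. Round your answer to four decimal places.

2.5574

Δu = (2 − 0)/6 = 1/3.
h(0) = 5/3, h(1/3) = 1.5, h(2/3) = 15/11, h(1) = 1.25, h(4/3) = 15/13, h(5/3) = 15/14, h(2) = 1.
T_6 = (Δu/2)·[h(u_0) + 2h(u_1) + ... + 2h(u_{5}) + h(u_6)].
Sum ≈ 2.5574.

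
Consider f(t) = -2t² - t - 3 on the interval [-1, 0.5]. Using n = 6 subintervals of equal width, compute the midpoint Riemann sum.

Δt = (0.5 − (-1))/6 = 0.25.
Midpoints: -0.875, -0.625, -0.375, -0.125, 0.125, 0.375.
f(-0.875) = -3.65625, f(-0.625) = -3.15625, f(-0.375) = -2.90625, f(-0.125) = -2.90625, f(0.125) = -3.15625, f(0.375) = -3.65625.
Sum = Δt · [f(-0.875) + f(-0.625) + f(-0.375) + ...].
Sum = -4.859375.

-4.859375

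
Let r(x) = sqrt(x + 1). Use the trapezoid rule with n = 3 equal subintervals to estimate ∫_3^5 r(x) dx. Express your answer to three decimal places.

Δx = (5 − 3)/3 = 2/3.
r(3) ≈ 2.000, r(11/3) ≈ 2.160, r(13/3) ≈ 2.309, r(5) ≈ 2.449.
T_3 = (Δx/2)·[r(x_0) + 2r(x_1) + 2r(x_2) + r(x_3)].
Sum ≈ 4.463.

4.463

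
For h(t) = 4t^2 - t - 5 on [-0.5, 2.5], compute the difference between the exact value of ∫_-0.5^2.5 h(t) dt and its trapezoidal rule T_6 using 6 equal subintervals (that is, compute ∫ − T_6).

Exact integral: ∫_-0.5^2.5 h(t) dt = 3.
T_6 = 3.5.
Error = 3 − 3.5 = -0.5.

-0.5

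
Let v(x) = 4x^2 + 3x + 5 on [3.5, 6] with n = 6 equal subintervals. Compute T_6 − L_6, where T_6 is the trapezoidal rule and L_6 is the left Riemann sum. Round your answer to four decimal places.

21.3542

T_6 ≈ 279.247685.
L_6 ≈ 257.893519.
T_6 − L_6 ≈ 21.3542.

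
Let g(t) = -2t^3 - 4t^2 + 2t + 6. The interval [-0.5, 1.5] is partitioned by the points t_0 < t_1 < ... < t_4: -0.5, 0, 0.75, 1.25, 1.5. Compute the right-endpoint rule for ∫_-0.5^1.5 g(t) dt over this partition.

Subinterval widths: 0.5, 0.75, 0.5, 0.25.
Right endpoints: 0, 0.75, 1.25, 1.5.
g(0) = 6, g(0.75) = 4.40625, g(1.25) = -1.65625, g(1.5) = -6.75.
Sum = Σ Δt_i · g(t_i).
Sum = 3.7890625.

3.7890625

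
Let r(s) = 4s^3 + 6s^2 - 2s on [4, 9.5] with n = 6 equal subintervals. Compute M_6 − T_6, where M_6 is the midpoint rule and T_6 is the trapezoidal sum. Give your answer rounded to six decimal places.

M_6 ≈ 9368.05642361.
T_6 ≈ 9468.57465278.
M_6 − T_6 ≈ -100.518229.

-100.518229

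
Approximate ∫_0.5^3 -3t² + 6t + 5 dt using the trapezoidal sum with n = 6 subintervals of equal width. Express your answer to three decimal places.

Δt = (3 − 0.5)/6 = 5/12.
f(0.5) = 7.25, f(11/12) = 383/48, f(4/3) = 23/3, f(1.75) = 6.3125, f(13/6) = 47/12, f(31/12) = 23/48, f(3) = -4.
T_6 = (Δt/2)·[f(t_0) + 2f(t_1) + ... + 2f(t_{5}) + f(t_6)].
Sum ≈ 11.658.

11.658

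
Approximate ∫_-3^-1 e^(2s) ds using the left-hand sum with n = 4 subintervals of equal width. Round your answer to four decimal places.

Δs = (-1 − (-3))/4 = 0.5.
Left endpoints: -3, -2.5, -2, -1.5.
f(-3) ≈ 0.0025, f(-2.5) ≈ 0.0067, f(-2) ≈ 0.0183, f(-1.5) ≈ 0.0498.
Sum = Δs · [f(-3) + f(-2.5) + f(-2) + f(-1.5)].
Sum ≈ 0.0387.

0.0387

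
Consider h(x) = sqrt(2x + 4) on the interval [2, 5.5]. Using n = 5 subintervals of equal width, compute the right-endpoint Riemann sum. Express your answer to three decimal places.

12.184

Δx = (5.5 − 2)/5 = 0.7.
Right endpoints: 2.7, 3.4, 4.1, 4.8, 5.5.
h(2.7) ≈ 3.066, h(3.4) ≈ 3.286, h(4.1) ≈ 3.493, h(4.8) ≈ 3.688, h(5.5) ≈ 3.873.
Sum = Δx · [h(2.7) + h(3.4) + h(4.1) + h(4.8) + h(5.5)].
Sum ≈ 12.184.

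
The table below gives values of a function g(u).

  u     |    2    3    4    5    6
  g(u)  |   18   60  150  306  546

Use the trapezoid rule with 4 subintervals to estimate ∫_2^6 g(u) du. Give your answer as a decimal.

Δu = 1.
T_4 = (1/2)·[18 + 2·60 + 2·150 + 2·306 + 546] = 798.

798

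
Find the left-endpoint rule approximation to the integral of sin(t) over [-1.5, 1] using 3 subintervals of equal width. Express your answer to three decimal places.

Δt = (1 − (-1.5))/3 = 5/6.
Left endpoints: -1.5, -2/3, 1/6.
f(-1.5) ≈ -0.997, f(-2/3) ≈ -0.618, f(1/6) ≈ 0.166.
Sum = Δt · [f(-1.5) + f(-2/3) + f(1/6)].
Sum ≈ -1.208.

-1.208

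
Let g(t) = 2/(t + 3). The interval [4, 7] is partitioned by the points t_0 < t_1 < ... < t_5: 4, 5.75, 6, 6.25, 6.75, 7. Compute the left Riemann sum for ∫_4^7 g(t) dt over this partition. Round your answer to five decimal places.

Subinterval widths: 1.75, 0.25, 0.25, 0.5, 0.25.
Left endpoints: 4, 5.75, 6, 6.25, 6.75.
g(4) = 2/7, g(5.75) = 8/35, g(6) = 2/9, g(6.25) = 8/37, g(6.75) = 8/39.
Sum = Σ Δt_i · g(t_i).
Sum ≈ 0.77209.

0.77209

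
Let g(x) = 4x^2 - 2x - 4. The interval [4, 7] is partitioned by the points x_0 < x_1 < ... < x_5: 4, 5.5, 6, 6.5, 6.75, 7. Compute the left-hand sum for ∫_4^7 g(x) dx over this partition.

274.1875

Subinterval widths: 1.5, 0.5, 0.5, 0.25, 0.25.
Left endpoints: 4, 5.5, 6, 6.5, 6.75.
g(4) = 52, g(5.5) = 106, g(6) = 128, g(6.5) = 152, g(6.75) = 164.75.
Sum = Σ Δx_i · g(x_i).
Sum = 274.1875.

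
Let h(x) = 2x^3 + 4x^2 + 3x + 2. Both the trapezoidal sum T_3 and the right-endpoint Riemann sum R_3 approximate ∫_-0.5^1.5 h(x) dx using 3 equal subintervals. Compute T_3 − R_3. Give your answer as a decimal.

-7

T_3 ≈ 15.203704.
R_3 ≈ 22.203704.
T_3 − R_3 = -7.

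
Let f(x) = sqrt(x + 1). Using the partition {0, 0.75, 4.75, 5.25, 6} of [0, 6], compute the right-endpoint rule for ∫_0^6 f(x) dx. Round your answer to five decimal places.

13.81813

Subinterval widths: 0.75, 4, 0.5, 0.75.
Right endpoints: 0.75, 4.75, 5.25, 6.
f(0.75) ≈ 1.32288, f(4.75) ≈ 2.39792, f(5.25) ≈ 2.50000, f(6) ≈ 2.64575.
Sum = Σ Δx_i · f(x_i).
Sum ≈ 13.81813.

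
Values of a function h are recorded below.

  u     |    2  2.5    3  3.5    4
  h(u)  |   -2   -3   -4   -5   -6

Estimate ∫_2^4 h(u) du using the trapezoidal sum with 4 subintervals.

Δu = 0.5.
T_4 = (0.5/2)·[(-2) + 2·(-3) + 2·(-4) + 2·(-5) + (-6)] = -8.

-8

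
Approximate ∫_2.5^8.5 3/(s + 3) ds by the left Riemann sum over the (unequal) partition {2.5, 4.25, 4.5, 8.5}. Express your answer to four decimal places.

2.6580

Subinterval widths: 1.75, 0.25, 4.
Left endpoints: 2.5, 4.25, 4.5.
f(2.5) = 6/11, f(4.25) = 12/29, f(4.5) = 0.4.
Sum = Σ Δs_i · f(s_i).
Sum ≈ 2.6580.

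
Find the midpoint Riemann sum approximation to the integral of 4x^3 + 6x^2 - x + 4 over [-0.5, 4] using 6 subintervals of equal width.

Δx = (4 − (-0.5))/6 = 0.75.
Midpoints: -0.125, 0.625, 1.375, 2.125, 2.875, 3.625.
f(-0.125) = 4.2109375, f(0.625) = 6.6953125, f(1.375) = 24.3671875, f(2.125) = 67.3515625, f(2.875) = 145.7734375, f(3.625) = 269.7578125.
Sum = Δx · [f(-0.125) + f(0.625) + f(1.375) + ...].
Sum = 388.6171875.

388.6171875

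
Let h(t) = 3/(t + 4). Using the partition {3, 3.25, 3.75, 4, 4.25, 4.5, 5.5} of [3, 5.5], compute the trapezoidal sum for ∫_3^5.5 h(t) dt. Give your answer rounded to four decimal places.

Subinterval widths: 0.25, 0.5, 0.25, 0.25, 0.25, 1.
h(3) = 3/7, h(3.25) = 12/29, h(3.75) = 12/31, h(4) = 0.375, h(4.25) = 4/11, h(4.5) = 6/17, h(5.5) = 6/19.
On each subinterval the trapezoid contributes (Δt_i/2)·[h(t_{i-1}) + h(t_i)].
Sum ≈ 0.9170.

0.9170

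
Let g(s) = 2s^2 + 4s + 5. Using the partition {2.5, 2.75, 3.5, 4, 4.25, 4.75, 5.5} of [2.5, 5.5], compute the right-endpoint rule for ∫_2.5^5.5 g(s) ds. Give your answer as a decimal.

181.625

Subinterval widths: 0.25, 0.75, 0.5, 0.25, 0.5, 0.75.
Right endpoints: 2.75, 3.5, 4, 4.25, 4.75, 5.5.
g(2.75) = 31.125, g(3.5) = 43.5, g(4) = 53, g(4.25) = 58.125, g(4.75) = 69.125, g(5.5) = 87.5.
Sum = Σ Δs_i · g(s_i).
Sum = 181.625.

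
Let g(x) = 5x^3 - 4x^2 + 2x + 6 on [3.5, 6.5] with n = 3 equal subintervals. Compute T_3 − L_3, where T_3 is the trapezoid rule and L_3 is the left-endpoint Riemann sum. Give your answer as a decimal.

T_3 = 1818.25.
L_3 = 1295.875.
T_3 − L_3 = 522.375.

522.375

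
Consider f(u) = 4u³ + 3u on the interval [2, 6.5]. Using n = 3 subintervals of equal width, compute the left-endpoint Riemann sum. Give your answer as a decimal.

Δu = (6.5 − 2)/3 = 1.5.
Left endpoints: 2, 3.5, 5.
f(2) = 38, f(3.5) = 182, f(5) = 515.
Sum = Δu · [f(2) + f(3.5) + f(5)].
Sum = 1102.5.

1102.5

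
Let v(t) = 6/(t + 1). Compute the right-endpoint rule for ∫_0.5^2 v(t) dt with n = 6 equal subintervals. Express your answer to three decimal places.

3.919

Δt = (2 − 0.5)/6 = 0.25.
Right endpoints: 0.75, 1, 1.25, 1.5, 1.75, 2.
v(0.75) = 24/7, v(1) = 3, v(1.25) = 8/3, v(1.5) = 2.4, v(1.75) = 24/11, v(2) = 2.
Sum = Δt · [v(0.75) + v(1) + v(1.25) + ...].
Sum ≈ 3.919.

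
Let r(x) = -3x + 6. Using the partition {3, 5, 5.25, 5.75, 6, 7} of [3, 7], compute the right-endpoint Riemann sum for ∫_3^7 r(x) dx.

Subinterval widths: 2, 0.25, 0.5, 0.25, 1.
Right endpoints: 5, 5.25, 5.75, 6, 7.
r(5) = -9, r(5.25) = -9.75, r(5.75) = -11.25, r(6) = -12, r(7) = -15.
Sum = Σ Δx_i · r(x_i).
Sum = -44.0625.

-44.0625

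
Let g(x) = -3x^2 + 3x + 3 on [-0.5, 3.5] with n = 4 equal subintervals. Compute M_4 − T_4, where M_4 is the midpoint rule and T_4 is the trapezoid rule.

3

M_4 = -12.
T_4 = -15.
M_4 − T_4 = 3.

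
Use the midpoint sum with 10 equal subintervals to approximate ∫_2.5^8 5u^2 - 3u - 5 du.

Δu = (8 − 2.5)/10 = 0.55.
Midpoints: 2.775, 3.325, 3.875, 4.425, 4.975, 5.525, 6.075, 6.625, 7.175, 7.725.
f(2.775) = 25.178125, f(3.325) = 40.303125, f(3.875) = 58.453125, f(4.425) = 79.628125, f(4.975) = 103.828125, f(5.525) = 131.053125, f(6.075) = 161.303125, f(6.625) = 194.578125, f(7.175) = 230.878125, f(7.725) = 270.203125.
Sum = Δu · [f(2.775) + f(3.325) + f(3.875) + ...].
Sum = 712.4734375.

712.4734375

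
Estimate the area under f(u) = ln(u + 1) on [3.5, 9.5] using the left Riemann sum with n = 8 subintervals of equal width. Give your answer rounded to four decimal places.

Δu = (9.5 − 3.5)/8 = 0.75.
Left endpoints: 3.5, 4.25, 5, 5.75, 6.5, 7.25, 8, 8.75.
f(3.5) ≈ 1.5041, f(4.25) ≈ 1.6582, f(5) ≈ 1.7918, f(5.75) ≈ 1.9095, f(6.5) ≈ 2.0149, f(7.25) ≈ 2.1102, f(8) ≈ 2.1972, f(8.75) ≈ 2.2773.
Sum = Δu · [f(3.5) + f(4.25) + f(5) + ...].
Sum ≈ 11.5974.

11.5974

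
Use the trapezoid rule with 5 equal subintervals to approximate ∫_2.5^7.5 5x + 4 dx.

Δx = (7.5 − 2.5)/5 = 1.
f(2.5) = 16.5, f(3.5) = 21.5, f(4.5) = 26.5, f(5.5) = 31.5, f(6.5) = 36.5, f(7.5) = 41.5.
T_5 = (Δx/2)·[f(x_0) + 2f(x_1) + ... + 2f(x_{4}) + f(x_5)].
Sum = 145.

145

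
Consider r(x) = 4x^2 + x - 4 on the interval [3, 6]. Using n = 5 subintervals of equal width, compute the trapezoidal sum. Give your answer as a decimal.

254.22

Δx = (6 − 3)/5 = 0.6.
r(3) = 35, r(3.6) = 51.44, r(4.2) = 70.76, r(4.8) = 92.96, r(5.4) = 118.04, r(6) = 146.
T_5 = (Δx/2)·[r(x_0) + 2r(x_1) + ... + 2r(x_{4}) + r(x_5)].
Sum = 254.22.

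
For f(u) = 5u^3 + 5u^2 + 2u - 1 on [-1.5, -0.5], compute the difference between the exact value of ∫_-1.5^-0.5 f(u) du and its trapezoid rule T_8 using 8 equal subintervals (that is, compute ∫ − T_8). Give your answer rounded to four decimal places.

Exact integral: ∫_-1.5^-0.5 f(u) du ≈ -3.833333.
T_8 = -3.859375.
Error ≈ -3.833333 − (-3.859375) ≈ 0.0260.

0.0260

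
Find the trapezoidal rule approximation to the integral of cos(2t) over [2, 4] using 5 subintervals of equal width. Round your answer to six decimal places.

0.826012

Δt = (4 − 2)/5 = 0.4.
f(2) ≈ -0.653644, f(2.4) ≈ 0.087499, f(2.8) ≈ 0.775566, f(3.2) ≈ 0.993185, f(3.6) ≈ 0.608351, f(4) ≈ -0.145500.
T_5 = (Δt/2)·[f(t_0) + 2f(t_1) + ... + 2f(t_{4}) + f(t_5)].
Sum ≈ 0.826012.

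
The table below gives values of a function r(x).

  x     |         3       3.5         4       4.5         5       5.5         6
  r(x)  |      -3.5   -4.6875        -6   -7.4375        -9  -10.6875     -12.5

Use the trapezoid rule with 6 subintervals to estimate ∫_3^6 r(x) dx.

Δx = 0.5.
T_6 = (0.5/2)·[(-3.5) + 2·(-4.6875) + 2·(-6) + 2·(-7.4375) + 2·(-9) + 2·(-10.6875) + (-12.5)] = -22.90625.

-22.90625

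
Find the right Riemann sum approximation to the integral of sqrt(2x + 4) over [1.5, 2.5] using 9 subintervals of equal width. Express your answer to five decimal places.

Δx = (2.5 − 1.5)/9 = 1/9.
Right endpoints: 29/18, 31/18, 11/6, 35/18, 37/18, 13/6, 41/18, 43/18, 2.5.
f(29/18) ≈ 2.68742, f(31/18) ≈ 2.72845, f(11/6) ≈ 2.76887, f(35/18) ≈ 2.80872, f(37/18) ≈ 2.84800, f(13/6) ≈ 2.88675, f(41/18) ≈ 2.92499, f(43/18) ≈ 2.96273, f(2.5) ≈ 3.00000.
Sum = Δx · [f(29/18) + f(31/18) + f(11/6) + ...].
Sum ≈ 2.84621.

2.84621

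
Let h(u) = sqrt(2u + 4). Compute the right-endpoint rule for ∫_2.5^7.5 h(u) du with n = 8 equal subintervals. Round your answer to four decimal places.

Δu = (7.5 − 2.5)/8 = 0.625.
Right endpoints: 3.125, 3.75, 4.375, 5, 5.625, 6.25, 6.875, 7.5.
h(3.125) ≈ 3.2016, h(3.75) ≈ 3.3912, h(4.375) ≈ 3.5707, h(5) ≈ 3.7417, h(5.625) ≈ 3.9051, h(6.25) ≈ 4.0620, h(6.875) ≈ 4.2131, h(7.5) ≈ 4.3589.
Sum = Δu · [h(3.125) + h(3.75) + h(4.375) + ...].
Sum ≈ 19.0276.

19.0276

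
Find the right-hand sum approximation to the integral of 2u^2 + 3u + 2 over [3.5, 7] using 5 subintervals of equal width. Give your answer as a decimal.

292.18

Δu = (7 − 3.5)/5 = 0.7.
Right endpoints: 4.2, 4.9, 5.6, 6.3, 7.
f(4.2) = 49.88, f(4.9) = 64.72, f(5.6) = 81.52, f(6.3) = 100.28, f(7) = 121.
Sum = Δu · [f(4.2) + f(4.9) + f(5.6) + f(6.3) + f(7)].
Sum = 292.18.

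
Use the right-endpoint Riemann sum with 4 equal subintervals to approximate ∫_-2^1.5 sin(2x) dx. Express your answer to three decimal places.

Δx = (1.5 − (-2))/4 = 0.875.
Right endpoints: -1.125, -0.25, 0.625, 1.5.
f(-1.125) ≈ -0.778, f(-0.25) ≈ -0.479, f(0.625) ≈ 0.949, f(1.5) ≈ 0.141.
Sum = Δx · [f(-1.125) + f(-0.25) + f(0.625) + f(1.5)].
Sum ≈ -0.146.

-0.146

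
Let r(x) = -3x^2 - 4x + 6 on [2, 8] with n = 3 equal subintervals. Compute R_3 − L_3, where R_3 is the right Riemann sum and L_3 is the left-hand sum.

R_3 = -804.
L_3 = -396.
R_3 − L_3 = -408.

-408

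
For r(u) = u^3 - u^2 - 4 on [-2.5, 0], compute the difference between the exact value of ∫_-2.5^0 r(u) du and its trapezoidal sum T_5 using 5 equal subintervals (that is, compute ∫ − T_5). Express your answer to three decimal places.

Exact integral: ∫_-2.5^0 r(u) du ≈ -24.97396.
T_5 = -25.46875.
Error ≈ -24.97396 − (-25.46875) ≈ 0.495.

0.495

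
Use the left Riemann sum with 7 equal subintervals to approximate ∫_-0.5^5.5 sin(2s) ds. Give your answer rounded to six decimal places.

Δs = (5.5 − (-0.5))/7 = 6/7.
Left endpoints: -0.5, 5/14, 17/14, 29/14, 41/14, 53/14, 65/14.
f(-0.5) ≈ -0.841471, f(5/14) ≈ 0.655078, f(17/14) ≈ 0.654122, f(29/14) ≈ -0.842154, f(41/14) ≈ -0.413270, f(53/14) ≈ 0.960347, f(65/14) ≈ 0.138616.
Sum = Δs · [f(-0.5) + f(5/14) + f(17/14) + ...].
Sum ≈ 0.266801.

0.266801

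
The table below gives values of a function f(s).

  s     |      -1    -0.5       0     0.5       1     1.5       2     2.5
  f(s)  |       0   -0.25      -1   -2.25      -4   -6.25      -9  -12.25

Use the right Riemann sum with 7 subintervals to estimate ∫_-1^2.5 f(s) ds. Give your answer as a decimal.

Δs = 0.5.
Sum = 0.5·[(-0.25) + (-1) + (-2.25) + (-4) + (-6.25) + (-9) + (-12.25)] = -17.5.

-17.5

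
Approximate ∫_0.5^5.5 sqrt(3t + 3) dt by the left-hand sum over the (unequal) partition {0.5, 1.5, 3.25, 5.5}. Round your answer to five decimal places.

Subinterval widths: 1, 1.75, 2.25.
Left endpoints: 0.5, 1.5, 3.25.
f(0.5) ≈ 2.12132, f(1.5) ≈ 2.73861, f(3.25) ≈ 3.57071.
Sum = Σ Δt_i · f(t_i).
Sum ≈ 14.94800.

14.94800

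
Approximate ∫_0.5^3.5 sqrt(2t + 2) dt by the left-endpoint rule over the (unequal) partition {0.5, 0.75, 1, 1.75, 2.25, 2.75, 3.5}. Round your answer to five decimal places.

6.90204

Subinterval widths: 0.25, 0.25, 0.75, 0.5, 0.5, 0.75.
Left endpoints: 0.5, 0.75, 1, 1.75, 2.25, 2.75.
f(0.5) ≈ 1.73205, f(0.75) ≈ 1.87083, f(1) ≈ 2.00000, f(1.75) ≈ 2.34521, f(2.25) ≈ 2.54951, f(2.75) ≈ 2.73861.
Sum = Σ Δt_i · f(t_i).
Sum ≈ 6.90204.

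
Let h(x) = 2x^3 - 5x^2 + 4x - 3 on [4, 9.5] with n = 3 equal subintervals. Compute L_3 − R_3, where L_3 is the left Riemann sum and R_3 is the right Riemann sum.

-2268.75

L_3 ≈ 1729.2407407.
R_3 ≈ 3997.9907407.
L_3 − R_3 = -2268.75.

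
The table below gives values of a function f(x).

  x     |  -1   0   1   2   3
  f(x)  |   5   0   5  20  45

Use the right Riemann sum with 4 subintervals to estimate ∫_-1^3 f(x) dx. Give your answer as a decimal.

70

Δx = 1.
Sum = 1·[0 + 5 + 20 + 45] = 70.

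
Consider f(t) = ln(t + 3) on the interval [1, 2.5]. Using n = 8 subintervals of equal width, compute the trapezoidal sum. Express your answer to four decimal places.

Δt = (2.5 − 1)/8 = 0.1875.
f(1) ≈ 1.3863, f(1.1875) ≈ 1.4321, f(1.375) ≈ 1.4759, f(1.5625) ≈ 1.5179, f(1.75) ≈ 1.5581, f(1.9375) ≈ 1.5969, f(2.125) ≈ 1.6341, f(2.3125) ≈ 1.6701, f(2.5) ≈ 1.7047.
T_8 = (Δt/2)·[f(t_0) + 2f(t_1) + ... + 2f(t_{7}) + f(t_8)].
Sum ≈ 2.3307.

2.3307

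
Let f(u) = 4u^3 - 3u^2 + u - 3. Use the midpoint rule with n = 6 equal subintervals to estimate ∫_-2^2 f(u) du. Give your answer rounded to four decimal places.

Δu = (2 − (-2))/6 = 2/3.
Midpoints: -5/3, -1, -1/3, 1/3, 1, 5/3.
f(-5/3) = -851/27, f(-1) = -11, f(-1/3) = -103/27, f(1/3) = -77/27, f(1) = -1, f(5/3) = 239/27.
Sum = Δu · [f(-5/3) + f(-1) + f(-1/3) + ...].
Sum ≈ -27.5556.

-27.5556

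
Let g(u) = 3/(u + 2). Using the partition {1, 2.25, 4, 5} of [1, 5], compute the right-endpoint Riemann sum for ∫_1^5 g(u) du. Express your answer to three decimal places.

2.186

Subinterval widths: 1.25, 1.75, 1.
Right endpoints: 2.25, 4, 5.
g(2.25) = 12/17, g(4) = 0.5, g(5) = 3/7.
Sum = Σ Δu_i · g(u_i).
Sum ≈ 2.186.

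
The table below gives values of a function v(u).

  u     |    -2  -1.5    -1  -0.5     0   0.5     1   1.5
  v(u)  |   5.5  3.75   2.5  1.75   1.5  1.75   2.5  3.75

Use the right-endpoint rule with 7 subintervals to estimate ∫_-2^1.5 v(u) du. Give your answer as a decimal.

Δu = 0.5.
Sum = 0.5·[3.75 + 2.5 + 1.75 + 1.5 + 1.75 + 2.5 + 3.75] = 8.75.

8.75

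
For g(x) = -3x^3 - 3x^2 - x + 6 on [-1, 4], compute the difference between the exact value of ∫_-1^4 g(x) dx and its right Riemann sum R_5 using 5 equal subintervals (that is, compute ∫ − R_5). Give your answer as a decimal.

136.25

Exact integral: ∫_-1^4 g(x) dx = -233.75.
R_5 = -370.
Error = -233.75 − (-370) = 136.25.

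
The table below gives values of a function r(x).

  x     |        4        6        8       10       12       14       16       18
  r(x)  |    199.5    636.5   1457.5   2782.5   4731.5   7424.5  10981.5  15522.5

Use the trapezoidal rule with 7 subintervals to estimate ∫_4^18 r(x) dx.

Δx = 2.
T_7 = (2/2)·[199.5 + 2·636.5 + 2·1457.5 + 2·2782.5 + 2·4731.5 + 2·7424.5 + 2·10981.5 + 15522.5] = 71750.

71750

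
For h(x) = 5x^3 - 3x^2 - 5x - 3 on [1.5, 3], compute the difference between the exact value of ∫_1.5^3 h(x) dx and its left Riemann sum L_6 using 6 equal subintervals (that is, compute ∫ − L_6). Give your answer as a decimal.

10.81640625

Exact integral: ∫_1.5^3 h(x) dx = 49.921875.
L_6 = 39.10546875.
Error = 49.921875 − 39.10546875 = 10.81640625.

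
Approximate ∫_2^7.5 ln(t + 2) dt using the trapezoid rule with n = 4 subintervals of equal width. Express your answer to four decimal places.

10.3194

Δt = (7.5 − 2)/4 = 1.375.
f(2) ≈ 1.3863, f(3.375) ≈ 1.6818, f(4.75) ≈ 1.9095, f(6.125) ≈ 2.0949, f(7.5) ≈ 2.2513.
T_4 = (Δt/2)·[f(t_0) + 2f(t_1) + 2f(t_2) + 2f(t_3) + f(t_4)].
Sum ≈ 10.3194.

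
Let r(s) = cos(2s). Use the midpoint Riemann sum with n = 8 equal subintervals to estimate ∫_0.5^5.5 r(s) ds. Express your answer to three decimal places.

-0.984

Δs = (5.5 − 0.5)/8 = 0.625.
Midpoints: 0.8125, 1.4375, 2.0625, 2.6875, 3.3125, 3.9375, 4.5625, 5.1875.
r(0.8125) ≈ -0.054, r(1.4375) ≈ -0.965, r(2.0625) ≈ -0.554, r(2.6875) ≈ 0.615, r(3.3125) ≈ 0.942, r(3.9375) ≈ -0.021, r(4.5625) ≈ -0.955, r(5.1875) ≈ -0.582.
Sum = Δs · [r(0.8125) + r(1.4375) + r(2.0625) + ...].
Sum ≈ -0.984.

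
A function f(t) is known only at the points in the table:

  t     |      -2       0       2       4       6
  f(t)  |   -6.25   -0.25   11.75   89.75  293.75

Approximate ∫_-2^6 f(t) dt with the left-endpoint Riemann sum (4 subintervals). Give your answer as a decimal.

Δt = 2.
Sum = 2·[(-6.25) + (-0.25) + 11.75 + 89.75] = 190.

190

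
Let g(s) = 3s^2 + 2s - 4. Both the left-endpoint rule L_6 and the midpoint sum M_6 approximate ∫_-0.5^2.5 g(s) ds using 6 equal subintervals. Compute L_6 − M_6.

-5.4375

L_6 = 4.125.
M_6 = 9.5625.
L_6 − M_6 = -5.4375.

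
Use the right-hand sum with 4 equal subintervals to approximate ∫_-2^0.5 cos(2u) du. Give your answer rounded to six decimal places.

0.409781

Δu = (0.5 − (-2))/4 = 0.625.
Right endpoints: -1.375, -0.75, -0.125, 0.5.
f(-1.375) ≈ -0.924302, f(-0.75) ≈ 0.070737, f(-0.125) ≈ 0.968912, f(0.5) ≈ 0.540302.
Sum = Δu · [f(-1.375) + f(-0.75) + f(-0.125) + f(0.5)].
Sum ≈ 0.409781.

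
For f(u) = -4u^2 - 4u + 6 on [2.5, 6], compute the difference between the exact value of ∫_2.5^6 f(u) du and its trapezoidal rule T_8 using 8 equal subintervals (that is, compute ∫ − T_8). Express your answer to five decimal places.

Exact integral: ∫_2.5^6 f(u) du ≈ -305.6666667.
T_8 = -306.11328125.
Error ≈ -305.6666667 − (-306.11328125) ≈ 0.44661.

0.44661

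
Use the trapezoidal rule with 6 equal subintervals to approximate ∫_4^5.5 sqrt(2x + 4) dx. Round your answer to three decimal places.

Δx = (5.5 − 4)/6 = 0.25.
f(4) ≈ 3.464, f(4.25) ≈ 3.536, f(4.5) ≈ 3.606, f(4.75) ≈ 3.674, f(5) ≈ 3.742, f(5.25) ≈ 3.808, f(5.5) ≈ 3.873.
T_6 = (Δx/2)·[f(x_0) + 2f(x_1) + ... + 2f(x_{5}) + f(x_6)].
Sum ≈ 5.508.

5.508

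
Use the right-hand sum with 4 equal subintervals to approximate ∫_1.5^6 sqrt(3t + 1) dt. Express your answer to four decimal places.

16.6397

Δt = (6 − 1.5)/4 = 1.125.
Right endpoints: 2.625, 3.75, 4.875, 6.
f(2.625) ≈ 2.9791, f(3.75) ≈ 3.5000, f(4.875) ≈ 3.9528, f(6) ≈ 4.3589.
Sum = Δt · [f(2.625) + f(3.75) + f(4.875) + f(6)].
Sum ≈ 16.6397.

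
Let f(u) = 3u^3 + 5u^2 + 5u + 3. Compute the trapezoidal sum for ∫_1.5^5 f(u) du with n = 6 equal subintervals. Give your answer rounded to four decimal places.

Δu = (5 − 1.5)/6 = 7/12.
f(1.5) = 31.875, f(25/12) = 11951/192, f(8/3) = 979/9, f(3.25) = 175.046875, f(23/6) = 264.625, f(53/12) = 219505/576, f(5) = 528.
T_6 = (Δu/2)·[f(u_0) + 2f(u_1) + ... + 2f(u_{5}) + f(u_6)].
Sum ≈ 741.8349.

741.8349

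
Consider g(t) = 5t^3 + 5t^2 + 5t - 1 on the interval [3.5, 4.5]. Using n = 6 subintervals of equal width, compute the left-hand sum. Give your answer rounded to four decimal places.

400.8634

Δt = (4.5 − 3.5)/6 = 1/6.
Left endpoints: 3.5, 11/3, 23/6, 4, 25/6, 13/3.
g(3.5) = 292.125, g(11/3) = 8938/27, g(23/6) = 80629/216, g(4) = 419, g(25/6) = 101159/216, g(13/3) = 14078/27.
Sum = Δt · [g(3.5) + g(11/3) + g(23/6) + ...].
Sum ≈ 400.8634.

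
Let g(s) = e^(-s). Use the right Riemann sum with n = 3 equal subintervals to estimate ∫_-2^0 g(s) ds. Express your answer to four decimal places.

Δs = (0 − (-2))/3 = 2/3.
Right endpoints: -4/3, -2/3, 0.
g(-4/3) ≈ 3.7937, g(-2/3) ≈ 1.9477, g(0) ≈ 1.0000.
Sum = Δs · [g(-4/3) + g(-2/3) + g(0)].
Sum ≈ 4.4943.

4.4943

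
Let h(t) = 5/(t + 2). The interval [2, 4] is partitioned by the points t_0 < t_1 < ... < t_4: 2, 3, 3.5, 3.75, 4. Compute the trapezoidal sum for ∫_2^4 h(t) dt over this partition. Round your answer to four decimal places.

Subinterval widths: 1, 0.5, 0.25, 0.25.
h(2) = 1.25, h(3) = 1, h(3.5) = 10/11, h(3.75) = 20/23, h(4) = 5/6.
On each subinterval the trapezoid contributes (Δt_i/2)·[h(t_{i-1}) + h(t_i)].
Sum ≈ 2.0375.

2.0375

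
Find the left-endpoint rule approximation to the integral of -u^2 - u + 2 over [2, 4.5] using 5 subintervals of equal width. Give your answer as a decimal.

Δu = (4.5 − 2)/5 = 0.5.
Left endpoints: 2, 2.5, 3, 3.5, 4.
f(2) = -4, f(2.5) = -6.75, f(3) = -10, f(3.5) = -13.75, f(4) = -18.
Sum = Δu · [f(2) + f(2.5) + f(3) + f(3.5) + f(4)].
Sum = -26.25.

-26.25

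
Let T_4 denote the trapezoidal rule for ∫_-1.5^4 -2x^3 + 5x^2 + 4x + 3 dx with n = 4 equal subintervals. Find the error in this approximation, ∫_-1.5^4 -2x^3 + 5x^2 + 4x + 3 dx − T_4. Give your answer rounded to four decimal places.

Exact integral: ∫_-1.5^4 f(x) dx ≈ 30.822917.
T_4 ≈ 26.490234.
Error ≈ 30.822917 − 26.490234 ≈ 4.3327.

4.3327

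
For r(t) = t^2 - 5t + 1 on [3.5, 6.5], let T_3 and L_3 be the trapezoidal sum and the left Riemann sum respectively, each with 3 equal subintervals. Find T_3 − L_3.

T_3 = 5.75.
L_3 = -1.75.
T_3 − L_3 = 7.5.

7.5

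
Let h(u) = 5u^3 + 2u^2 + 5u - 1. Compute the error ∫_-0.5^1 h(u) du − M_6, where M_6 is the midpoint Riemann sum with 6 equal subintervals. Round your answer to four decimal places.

0.0449

Exact integral: ∫_-0.5^1 h(u) du = 2.296875.
M_6 ≈ 2.251953.
Error ≈ 2.296875 − 2.251953 ≈ 0.0449.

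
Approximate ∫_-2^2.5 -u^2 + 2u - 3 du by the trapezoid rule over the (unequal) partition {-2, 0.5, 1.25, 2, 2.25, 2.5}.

-21.875

Subinterval widths: 2.5, 0.75, 0.75, 0.25, 0.25.
f(-2) = -11, f(0.5) = -2.25, f(1.25) = -2.0625, f(2) = -3, f(2.25) = -3.5625, f(2.5) = -4.25.
On each subinterval the trapezoid contributes (Δu_i/2)·[f(u_{i-1}) + f(u_i)].
Sum = -21.875.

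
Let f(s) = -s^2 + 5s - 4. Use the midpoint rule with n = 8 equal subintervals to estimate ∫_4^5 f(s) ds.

-1.83203125

Δs = (5 − 4)/8 = 0.125.
Midpoints: 4.0625, 4.1875, 4.3125, 4.4375, 4.5625, 4.6875, 4.8125, 4.9375.
f(4.0625) = -0.19140625, f(4.1875) = -0.59765625, f(4.3125) = -1.03515625, f(4.4375) = -1.50390625, f(4.5625) = -2.00390625, f(4.6875) = -2.53515625, f(4.8125) = -3.09765625, f(4.9375) = -3.69140625.
Sum = Δs · [f(4.0625) + f(4.1875) + f(4.3125) + ...].
Sum = -1.83203125.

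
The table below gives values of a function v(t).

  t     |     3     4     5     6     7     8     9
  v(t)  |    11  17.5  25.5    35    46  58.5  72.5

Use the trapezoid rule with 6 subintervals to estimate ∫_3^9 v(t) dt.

Δt = 1.
T_6 = (1/2)·[11 + 2·17.5 + 2·25.5 + 2·35 + 2·46 + 2·58.5 + 72.5] = 224.25.

224.25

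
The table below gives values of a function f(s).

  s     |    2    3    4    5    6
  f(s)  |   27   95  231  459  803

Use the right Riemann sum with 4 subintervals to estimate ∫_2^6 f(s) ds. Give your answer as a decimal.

Δs = 1.
Sum = 1·[95 + 231 + 459 + 803] = 1588.

1588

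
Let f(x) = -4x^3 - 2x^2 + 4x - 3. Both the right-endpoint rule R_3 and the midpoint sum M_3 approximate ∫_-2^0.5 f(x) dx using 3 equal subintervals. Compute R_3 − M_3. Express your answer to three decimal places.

-3.212

R_3 ≈ -8.70370.
M_3 ≈ -5.49190.
R_3 − M_3 ≈ -3.212.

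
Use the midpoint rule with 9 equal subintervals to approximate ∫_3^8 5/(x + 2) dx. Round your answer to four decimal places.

Δx = (8 − 3)/9 = 5/9.
Midpoints: 59/18, 23/6, 79/18, 89/18, 5.5, 109/18, 119/18, 43/6, 139/18.
f(59/18) = 18/19, f(23/6) = 6/7, f(79/18) = 18/23, f(89/18) = 0.72, f(5.5) = 2/3, f(109/18) = 18/29, f(119/18) = 18/31, f(43/6) = 6/11, f(139/18) = 18/35.
Sum = Δx · [f(59/18) + f(23/6) + f(79/18) + ...].
Sum ≈ 3.4638.

3.4638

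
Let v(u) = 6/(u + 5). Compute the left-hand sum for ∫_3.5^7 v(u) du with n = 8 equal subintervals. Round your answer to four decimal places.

Δu = (7 − 3.5)/8 = 0.4375.
Left endpoints: 3.5, 3.9375, 4.375, 4.8125, 5.25, 5.6875, 6.125, 6.5625.
v(3.5) = 12/17, v(3.9375) = 96/143, v(4.375) = 0.64, v(4.8125) = 96/157, v(5.25) = 24/41, v(5.6875) = 32/57, v(6.125) = 48/89, v(6.5625) = 96/185.
Sum = Δu · [v(3.5) + v(3.9375) + v(4.375) + ...].
Sum ≈ 2.1147.

2.1147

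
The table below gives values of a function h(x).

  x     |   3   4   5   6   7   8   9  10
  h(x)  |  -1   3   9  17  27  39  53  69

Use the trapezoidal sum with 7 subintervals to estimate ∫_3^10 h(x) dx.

182

Δx = 1.
T_7 = (1/2)·[(-1) + 2·3 + 2·9 + 2·17 + 2·27 + 2·39 + 2·53 + 69] = 182.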